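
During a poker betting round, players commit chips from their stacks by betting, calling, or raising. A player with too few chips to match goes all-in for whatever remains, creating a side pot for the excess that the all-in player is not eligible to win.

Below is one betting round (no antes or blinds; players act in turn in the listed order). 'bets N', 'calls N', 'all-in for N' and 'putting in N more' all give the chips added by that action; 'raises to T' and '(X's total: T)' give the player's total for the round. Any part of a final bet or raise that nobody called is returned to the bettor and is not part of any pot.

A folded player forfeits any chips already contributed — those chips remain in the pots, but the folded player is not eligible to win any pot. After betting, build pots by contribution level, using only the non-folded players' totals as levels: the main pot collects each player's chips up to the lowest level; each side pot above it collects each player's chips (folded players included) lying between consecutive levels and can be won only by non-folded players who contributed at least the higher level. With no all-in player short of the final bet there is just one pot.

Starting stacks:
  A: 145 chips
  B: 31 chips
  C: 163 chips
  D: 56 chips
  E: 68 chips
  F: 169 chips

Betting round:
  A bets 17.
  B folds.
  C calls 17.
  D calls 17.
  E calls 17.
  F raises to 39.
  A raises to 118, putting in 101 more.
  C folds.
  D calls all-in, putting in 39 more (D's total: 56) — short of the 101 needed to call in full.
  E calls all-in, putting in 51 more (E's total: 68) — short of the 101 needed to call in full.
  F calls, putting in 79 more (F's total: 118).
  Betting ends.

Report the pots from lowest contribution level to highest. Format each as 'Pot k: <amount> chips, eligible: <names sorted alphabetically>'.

Contributions: A=118, C=17, D=56, E=68, F=118
Folded: B, C
Pot levels (distinct totals of non-folded players): 56, 68, 118
Layer 1-56: A 56 + C 17 + D 56 + E 56 + F 56 = 241 chips; eligible A, D, E, F
Layer 57-68: 12 each from A, E, F = 12*3 = 36 chips; eligible A, E, F
Layer 69-118: 50 each from A, F = 50*2 = 100 chips; eligible A, F

Pot 1: 241 chips, eligible: A, D, E, F
Pot 2: 36 chips, eligible: A, E, F
Pot 3: 100 chips, eligible: A, F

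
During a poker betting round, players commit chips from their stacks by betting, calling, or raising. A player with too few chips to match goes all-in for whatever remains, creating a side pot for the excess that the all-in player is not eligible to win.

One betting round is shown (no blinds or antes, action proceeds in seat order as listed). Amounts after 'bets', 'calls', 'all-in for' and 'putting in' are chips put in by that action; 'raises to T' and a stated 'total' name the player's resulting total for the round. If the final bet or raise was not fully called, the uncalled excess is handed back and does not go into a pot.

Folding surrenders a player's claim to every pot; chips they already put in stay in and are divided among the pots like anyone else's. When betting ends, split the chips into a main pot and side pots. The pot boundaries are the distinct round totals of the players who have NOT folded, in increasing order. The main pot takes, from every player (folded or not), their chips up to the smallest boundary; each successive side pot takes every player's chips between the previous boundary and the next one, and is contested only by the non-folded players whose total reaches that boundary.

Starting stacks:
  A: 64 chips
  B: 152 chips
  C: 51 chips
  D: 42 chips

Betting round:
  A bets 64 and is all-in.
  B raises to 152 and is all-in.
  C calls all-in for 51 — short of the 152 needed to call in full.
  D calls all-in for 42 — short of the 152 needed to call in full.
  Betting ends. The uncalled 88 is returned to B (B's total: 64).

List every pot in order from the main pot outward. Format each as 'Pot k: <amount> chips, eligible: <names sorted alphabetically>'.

Pot 1: 168 chips, eligible: A, B, C, D
Pot 2: 27 chips, eligible: A, B, C
Pot 3: 26 chips, eligible: A, B

Derivation:
Contributions (after 88 returned to B): A=64, B=64, C=51, D=42
Pot levels (distinct totals of non-folded players): 42, 51, 64
Layer 1-42: 42 each from A, B, C, D = 42*4 = 168 chips; eligible A, B, C, D
Layer 43-51: 9 each from A, B, C = 9*3 = 27 chips; eligible A, B, C
Layer 52-64: 13 each from A, B = 13*2 = 26 chips; eligible A, B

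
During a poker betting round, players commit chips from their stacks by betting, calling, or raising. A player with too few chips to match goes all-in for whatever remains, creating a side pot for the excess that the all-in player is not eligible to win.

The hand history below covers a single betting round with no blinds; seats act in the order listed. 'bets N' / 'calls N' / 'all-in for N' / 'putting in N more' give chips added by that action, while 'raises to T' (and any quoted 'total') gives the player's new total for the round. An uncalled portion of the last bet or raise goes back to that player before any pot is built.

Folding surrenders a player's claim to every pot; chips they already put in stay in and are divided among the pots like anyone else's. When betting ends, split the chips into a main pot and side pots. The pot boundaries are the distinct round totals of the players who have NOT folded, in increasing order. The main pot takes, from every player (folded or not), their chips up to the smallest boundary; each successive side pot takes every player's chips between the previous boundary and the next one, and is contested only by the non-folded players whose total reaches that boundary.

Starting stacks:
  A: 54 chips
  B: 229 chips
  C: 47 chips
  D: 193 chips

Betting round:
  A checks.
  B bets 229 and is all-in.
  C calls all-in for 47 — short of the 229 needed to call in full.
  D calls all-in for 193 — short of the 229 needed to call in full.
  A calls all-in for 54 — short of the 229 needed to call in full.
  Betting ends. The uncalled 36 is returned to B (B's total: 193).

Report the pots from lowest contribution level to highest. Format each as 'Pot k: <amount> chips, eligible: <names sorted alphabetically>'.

Pot 1: 188 chips, eligible: A, B, C, D
Pot 2: 21 chips, eligible: A, B, D
Pot 3: 278 chips, eligible: B, D

Derivation:
Contributions (after 36 returned to B): A=54, B=193, C=47, D=193
Pot levels (distinct totals of non-folded players): 47, 54, 193
Layer 1-47: 47 each from A, B, C, D = 47*4 = 188 chips; eligible A, B, C, D
Layer 48-54: 7 each from A, B, D = 7*3 = 21 chips; eligible A, B, D
Layer 55-193: 139 each from B, D = 139*2 = 278 chips; eligible B, D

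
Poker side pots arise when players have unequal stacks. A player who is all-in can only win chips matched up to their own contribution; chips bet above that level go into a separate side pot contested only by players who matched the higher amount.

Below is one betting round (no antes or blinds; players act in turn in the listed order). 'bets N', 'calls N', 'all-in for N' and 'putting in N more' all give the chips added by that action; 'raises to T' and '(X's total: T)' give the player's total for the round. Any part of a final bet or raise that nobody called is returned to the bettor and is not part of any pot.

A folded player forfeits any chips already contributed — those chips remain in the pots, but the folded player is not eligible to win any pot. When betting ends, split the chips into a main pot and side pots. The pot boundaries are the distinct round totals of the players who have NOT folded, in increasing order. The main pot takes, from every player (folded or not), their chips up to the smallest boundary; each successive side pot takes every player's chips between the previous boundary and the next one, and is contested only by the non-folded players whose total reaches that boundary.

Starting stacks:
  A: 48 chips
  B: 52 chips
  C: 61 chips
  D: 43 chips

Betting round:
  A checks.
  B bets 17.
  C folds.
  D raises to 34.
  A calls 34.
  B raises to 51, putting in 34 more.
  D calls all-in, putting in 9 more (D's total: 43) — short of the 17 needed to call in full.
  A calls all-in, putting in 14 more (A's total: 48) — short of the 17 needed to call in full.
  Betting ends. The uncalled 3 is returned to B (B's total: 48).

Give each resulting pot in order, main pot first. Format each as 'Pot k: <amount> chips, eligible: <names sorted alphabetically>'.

Pot 1: 129 chips, eligible: A, B, D
Pot 2: 10 chips, eligible: A, B

Derivation:
Contributions (after 3 returned to B): A=48, B=48, D=43
Folded: C
Pot levels (distinct totals of non-folded players): 43, 48
Layer 1-43: 43 each from A, B, D = 43*3 = 129 chips; eligible A, B, D
Layer 44-48: 5 each from A, B = 5*2 = 10 chips; eligible A, B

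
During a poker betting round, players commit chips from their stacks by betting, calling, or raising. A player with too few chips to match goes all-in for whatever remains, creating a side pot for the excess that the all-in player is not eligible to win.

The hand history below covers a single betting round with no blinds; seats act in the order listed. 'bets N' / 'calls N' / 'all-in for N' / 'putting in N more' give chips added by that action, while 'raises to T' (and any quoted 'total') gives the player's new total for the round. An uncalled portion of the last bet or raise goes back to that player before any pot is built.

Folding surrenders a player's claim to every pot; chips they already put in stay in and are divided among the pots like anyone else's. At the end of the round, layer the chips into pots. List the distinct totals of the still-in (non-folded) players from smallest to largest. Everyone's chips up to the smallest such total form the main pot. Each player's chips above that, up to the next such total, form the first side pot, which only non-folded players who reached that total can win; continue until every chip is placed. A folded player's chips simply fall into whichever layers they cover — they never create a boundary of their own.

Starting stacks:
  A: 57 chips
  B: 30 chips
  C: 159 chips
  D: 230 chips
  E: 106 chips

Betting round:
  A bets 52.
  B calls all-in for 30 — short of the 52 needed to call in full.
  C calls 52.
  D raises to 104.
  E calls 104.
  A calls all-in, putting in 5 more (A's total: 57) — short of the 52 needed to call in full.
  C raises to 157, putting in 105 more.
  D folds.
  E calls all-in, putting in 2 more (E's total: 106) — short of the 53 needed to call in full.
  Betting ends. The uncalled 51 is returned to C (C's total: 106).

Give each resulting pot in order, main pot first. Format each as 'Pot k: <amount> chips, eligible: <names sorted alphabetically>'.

Pot 1: 150 chips, eligible: A, B, C, E
Pot 2: 108 chips, eligible: A, C, E
Pot 3: 145 chips, eligible: C, E

Derivation:
Contributions (after 51 returned to C): A=57, B=30, C=106, D=104, E=106
Folded: D
Pot levels (distinct totals of non-folded players): 30, 57, 106
Layer 1-30: 30 each from A, B, C, D, E = 30*5 = 150 chips; eligible A, B, C, E
Layer 31-57: 27 each from A, C, D, E = 27*4 = 108 chips; eligible A, C, E
Layer 58-106: C 49 + D 47 + E 49 = 145 chips; eligible C, E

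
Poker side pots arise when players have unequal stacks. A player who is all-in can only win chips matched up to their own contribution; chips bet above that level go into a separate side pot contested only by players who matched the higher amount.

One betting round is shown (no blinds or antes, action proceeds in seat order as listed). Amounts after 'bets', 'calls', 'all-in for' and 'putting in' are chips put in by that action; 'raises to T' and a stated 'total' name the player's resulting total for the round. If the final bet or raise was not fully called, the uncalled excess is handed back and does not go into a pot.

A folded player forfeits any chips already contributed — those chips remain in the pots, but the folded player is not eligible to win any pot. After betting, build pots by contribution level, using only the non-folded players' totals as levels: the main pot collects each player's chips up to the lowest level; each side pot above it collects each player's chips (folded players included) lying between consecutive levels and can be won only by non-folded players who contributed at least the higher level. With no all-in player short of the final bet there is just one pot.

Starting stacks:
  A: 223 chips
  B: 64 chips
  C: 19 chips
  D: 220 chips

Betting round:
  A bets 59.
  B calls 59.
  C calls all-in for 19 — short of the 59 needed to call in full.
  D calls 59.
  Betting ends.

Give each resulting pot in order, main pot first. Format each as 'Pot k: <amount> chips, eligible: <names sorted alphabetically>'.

Pot 1: 76 chips, eligible: A, B, C, D
Pot 2: 120 chips, eligible: A, B, D

Derivation:
Contributions: A=59, B=59, C=19, D=59
Pot levels (distinct totals of non-folded players): 19, 59
Layer 1-19: 19 each from A, B, C, D = 19*4 = 76 chips; eligible A, B, C, D
Layer 20-59: 40 each from A, B, D = 40*3 = 120 chips; eligible A, B, D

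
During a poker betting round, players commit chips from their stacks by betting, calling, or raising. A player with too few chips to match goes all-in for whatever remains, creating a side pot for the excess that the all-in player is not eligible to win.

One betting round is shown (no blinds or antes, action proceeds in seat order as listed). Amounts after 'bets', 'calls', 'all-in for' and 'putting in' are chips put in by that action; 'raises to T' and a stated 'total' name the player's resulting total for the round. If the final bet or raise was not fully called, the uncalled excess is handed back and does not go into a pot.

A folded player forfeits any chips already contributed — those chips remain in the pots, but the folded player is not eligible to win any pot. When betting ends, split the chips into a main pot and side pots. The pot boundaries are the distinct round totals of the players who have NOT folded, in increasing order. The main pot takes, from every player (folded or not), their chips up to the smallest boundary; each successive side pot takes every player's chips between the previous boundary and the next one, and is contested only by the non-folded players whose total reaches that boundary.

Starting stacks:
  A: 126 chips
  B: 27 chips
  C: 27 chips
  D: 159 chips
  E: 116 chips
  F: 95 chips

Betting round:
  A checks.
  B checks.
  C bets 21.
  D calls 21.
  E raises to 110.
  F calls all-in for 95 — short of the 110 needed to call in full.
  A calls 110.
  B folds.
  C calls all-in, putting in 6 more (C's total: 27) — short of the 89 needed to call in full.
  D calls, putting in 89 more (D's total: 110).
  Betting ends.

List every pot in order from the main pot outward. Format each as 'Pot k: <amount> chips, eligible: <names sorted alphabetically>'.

Pot 1: 135 chips, eligible: A, C, D, E, F
Pot 2: 272 chips, eligible: A, D, E, F
Pot 3: 45 chips, eligible: A, D, E

Derivation:
Contributions: A=110, C=27, D=110, E=110, F=95
Folded: B
Pot levels (distinct totals of non-folded players): 27, 95, 110
Layer 1-27: 27 each from A, C, D, E, F = 27*5 = 135 chips; eligible A, C, D, E, F
Layer 28-95: 68 each from A, D, E, F = 68*4 = 272 chips; eligible A, D, E, F
Layer 96-110: 15 each from A, D, E = 15*3 = 45 chips; eligible A, D, E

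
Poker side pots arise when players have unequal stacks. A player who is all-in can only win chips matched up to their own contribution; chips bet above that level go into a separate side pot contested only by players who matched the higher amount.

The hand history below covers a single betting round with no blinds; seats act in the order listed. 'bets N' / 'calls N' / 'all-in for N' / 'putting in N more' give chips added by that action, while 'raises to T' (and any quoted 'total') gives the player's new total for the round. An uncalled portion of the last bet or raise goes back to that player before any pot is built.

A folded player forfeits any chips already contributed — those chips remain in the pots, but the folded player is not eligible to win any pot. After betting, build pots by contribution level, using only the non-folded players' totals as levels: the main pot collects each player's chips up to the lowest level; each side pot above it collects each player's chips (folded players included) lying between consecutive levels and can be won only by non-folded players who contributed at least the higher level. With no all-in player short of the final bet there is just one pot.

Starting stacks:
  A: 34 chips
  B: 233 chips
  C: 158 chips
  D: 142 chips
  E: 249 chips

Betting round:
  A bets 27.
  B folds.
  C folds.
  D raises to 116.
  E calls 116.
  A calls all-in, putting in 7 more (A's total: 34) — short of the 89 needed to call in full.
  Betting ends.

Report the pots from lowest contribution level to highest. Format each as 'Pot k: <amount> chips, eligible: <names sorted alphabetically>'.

Pot 1: 102 chips, eligible: A, D, E
Pot 2: 164 chips, eligible: D, E

Derivation:
Contributions: A=34, D=116, E=116
Folded: B, C
Pot levels (distinct totals of non-folded players): 34, 116
Layer 1-34: 34 each from A, D, E = 34*3 = 102 chips; eligible A, D, E
Layer 35-116: 82 each from D, E = 82*2 = 164 chips; eligible D, E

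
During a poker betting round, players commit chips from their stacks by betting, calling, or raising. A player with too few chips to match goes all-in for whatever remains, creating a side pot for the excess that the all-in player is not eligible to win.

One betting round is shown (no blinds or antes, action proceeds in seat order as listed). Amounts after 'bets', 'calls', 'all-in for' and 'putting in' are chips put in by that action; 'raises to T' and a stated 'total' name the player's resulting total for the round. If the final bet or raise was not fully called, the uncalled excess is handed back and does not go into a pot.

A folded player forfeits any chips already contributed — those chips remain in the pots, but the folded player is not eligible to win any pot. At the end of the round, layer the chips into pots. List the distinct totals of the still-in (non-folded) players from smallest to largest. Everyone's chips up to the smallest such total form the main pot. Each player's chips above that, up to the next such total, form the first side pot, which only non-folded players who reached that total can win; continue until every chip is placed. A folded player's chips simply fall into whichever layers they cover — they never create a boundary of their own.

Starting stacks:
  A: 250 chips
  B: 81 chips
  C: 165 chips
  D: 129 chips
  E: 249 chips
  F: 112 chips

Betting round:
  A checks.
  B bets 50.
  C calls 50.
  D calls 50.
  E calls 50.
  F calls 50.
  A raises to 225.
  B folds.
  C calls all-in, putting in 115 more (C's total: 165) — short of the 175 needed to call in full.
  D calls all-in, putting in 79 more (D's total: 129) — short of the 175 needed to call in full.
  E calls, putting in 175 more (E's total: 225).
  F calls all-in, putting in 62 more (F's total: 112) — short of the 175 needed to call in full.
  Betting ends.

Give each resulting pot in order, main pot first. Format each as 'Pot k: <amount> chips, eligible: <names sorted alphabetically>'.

Contributions: A=225, B=50, C=165, D=129, E=225, F=112
Folded: B
Pot levels (distinct totals of non-folded players): 112, 129, 165, 225
Layer 1-112: A 112 + B 50 + C 112 + D 112 + E 112 + F 112 = 610 chips; eligible A, C, D, E, F
Layer 113-129: 17 each from A, C, D, E = 17*4 = 68 chips; eligible A, C, D, E
Layer 130-165: 36 each from A, C, E = 36*3 = 108 chips; eligible A, C, E
Layer 166-225: 60 each from A, E = 60*2 = 120 chips; eligible A, E

Pot 1: 610 chips, eligible: A, C, D, E, F
Pot 2: 68 chips, eligible: A, C, D, E
Pot 3: 108 chips, eligible: A, C, E
Pot 4: 120 chips, eligible: A, E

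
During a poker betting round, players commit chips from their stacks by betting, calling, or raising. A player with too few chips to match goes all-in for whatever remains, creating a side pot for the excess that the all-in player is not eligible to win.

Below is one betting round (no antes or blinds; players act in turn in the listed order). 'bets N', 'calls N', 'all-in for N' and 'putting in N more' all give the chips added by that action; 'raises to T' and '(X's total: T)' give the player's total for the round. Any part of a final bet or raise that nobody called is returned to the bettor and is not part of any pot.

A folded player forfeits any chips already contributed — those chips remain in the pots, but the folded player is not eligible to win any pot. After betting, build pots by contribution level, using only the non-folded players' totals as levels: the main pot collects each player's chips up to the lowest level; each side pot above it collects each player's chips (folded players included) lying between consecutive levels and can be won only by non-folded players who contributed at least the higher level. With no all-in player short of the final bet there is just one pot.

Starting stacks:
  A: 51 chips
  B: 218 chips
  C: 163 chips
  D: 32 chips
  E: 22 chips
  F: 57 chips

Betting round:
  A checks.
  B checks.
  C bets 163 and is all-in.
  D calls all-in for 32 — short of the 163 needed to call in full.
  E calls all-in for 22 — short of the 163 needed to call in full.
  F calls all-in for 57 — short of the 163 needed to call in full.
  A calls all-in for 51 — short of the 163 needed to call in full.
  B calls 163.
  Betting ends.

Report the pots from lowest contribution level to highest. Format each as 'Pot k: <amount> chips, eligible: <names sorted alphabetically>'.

Pot 1: 132 chips, eligible: A, B, C, D, E, F
Pot 2: 50 chips, eligible: A, B, C, D, F
Pot 3: 76 chips, eligible: A, B, C, F
Pot 4: 18 chips, eligible: B, C, F
Pot 5: 212 chips, eligible: B, C

Derivation:
Contributions: A=51, B=163, C=163, D=32, E=22, F=57
Pot levels (distinct totals of non-folded players): 22, 32, 51, 57, 163
Layer 1-22: 22 each from A, B, C, D, E, F = 22*6 = 132 chips; eligible A, B, C, D, E, F
Layer 23-32: 10 each from A, B, C, D, F = 10*5 = 50 chips; eligible A, B, C, D, F
Layer 33-51: 19 each from A, B, C, F = 19*4 = 76 chips; eligible A, B, C, F
Layer 52-57: 6 each from B, C, F = 6*3 = 18 chips; eligible B, C, F
Layer 58-163: 106 each from B, C = 106*2 = 212 chips; eligible B, C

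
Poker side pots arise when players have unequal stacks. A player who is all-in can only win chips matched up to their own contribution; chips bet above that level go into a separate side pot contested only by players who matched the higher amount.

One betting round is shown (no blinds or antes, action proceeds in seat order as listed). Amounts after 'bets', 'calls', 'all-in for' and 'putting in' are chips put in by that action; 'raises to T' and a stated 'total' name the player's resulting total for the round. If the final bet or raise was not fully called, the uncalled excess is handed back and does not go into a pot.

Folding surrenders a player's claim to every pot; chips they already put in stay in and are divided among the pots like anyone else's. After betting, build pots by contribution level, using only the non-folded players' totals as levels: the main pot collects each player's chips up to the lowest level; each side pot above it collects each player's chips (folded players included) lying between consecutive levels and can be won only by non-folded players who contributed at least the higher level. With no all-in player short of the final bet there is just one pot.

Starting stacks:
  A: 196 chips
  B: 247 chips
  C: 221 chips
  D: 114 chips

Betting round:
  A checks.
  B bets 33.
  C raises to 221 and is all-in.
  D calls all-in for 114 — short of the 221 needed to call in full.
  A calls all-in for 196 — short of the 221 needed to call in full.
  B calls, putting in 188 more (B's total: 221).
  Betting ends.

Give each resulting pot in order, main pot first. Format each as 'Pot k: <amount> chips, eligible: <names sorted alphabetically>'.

Pot 1: 456 chips, eligible: A, B, C, D
Pot 2: 246 chips, eligible: A, B, C
Pot 3: 50 chips, eligible: B, C

Derivation:
Contributions: A=196, B=221, C=221, D=114
Pot levels (distinct totals of non-folded players): 114, 196, 221
Layer 1-114: 114 each from A, B, C, D = 114*4 = 456 chips; eligible A, B, C, D
Layer 115-196: 82 each from A, B, C = 82*3 = 246 chips; eligible A, B, C
Layer 197-221: 25 each from B, C = 25*2 = 50 chips; eligible B, C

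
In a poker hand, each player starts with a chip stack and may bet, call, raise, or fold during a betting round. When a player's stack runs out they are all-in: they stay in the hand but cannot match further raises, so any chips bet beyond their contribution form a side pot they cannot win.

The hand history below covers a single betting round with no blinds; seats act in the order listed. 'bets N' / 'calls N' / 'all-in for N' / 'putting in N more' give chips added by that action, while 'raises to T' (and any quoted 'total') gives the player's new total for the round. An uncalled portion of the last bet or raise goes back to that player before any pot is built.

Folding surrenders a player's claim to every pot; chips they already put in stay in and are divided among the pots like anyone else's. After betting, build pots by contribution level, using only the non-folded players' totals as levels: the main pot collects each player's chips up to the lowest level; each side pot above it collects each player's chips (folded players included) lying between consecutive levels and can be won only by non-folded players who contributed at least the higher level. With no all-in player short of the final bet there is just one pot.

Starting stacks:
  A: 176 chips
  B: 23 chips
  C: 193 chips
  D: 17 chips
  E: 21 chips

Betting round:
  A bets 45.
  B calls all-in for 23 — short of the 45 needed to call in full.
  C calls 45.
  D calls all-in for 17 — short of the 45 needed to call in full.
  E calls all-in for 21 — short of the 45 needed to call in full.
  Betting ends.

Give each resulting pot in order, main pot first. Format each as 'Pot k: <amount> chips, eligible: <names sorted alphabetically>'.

Pot 1: 85 chips, eligible: A, B, C, D, E
Pot 2: 16 chips, eligible: A, B, C, E
Pot 3: 6 chips, eligible: A, B, C
Pot 4: 44 chips, eligible: A, C

Derivation:
Contributions: A=45, B=23, C=45, D=17, E=21
Pot levels (distinct totals of non-folded players): 17, 21, 23, 45
Layer 1-17: 17 each from A, B, C, D, E = 17*5 = 85 chips; eligible A, B, C, D, E
Layer 18-21: 4 each from A, B, C, E = 4*4 = 16 chips; eligible A, B, C, E
Layer 22-23: 2 each from A, B, C = 2*3 = 6 chips; eligible A, B, C
Layer 24-45: 22 each from A, C = 22*2 = 44 chips; eligible A, C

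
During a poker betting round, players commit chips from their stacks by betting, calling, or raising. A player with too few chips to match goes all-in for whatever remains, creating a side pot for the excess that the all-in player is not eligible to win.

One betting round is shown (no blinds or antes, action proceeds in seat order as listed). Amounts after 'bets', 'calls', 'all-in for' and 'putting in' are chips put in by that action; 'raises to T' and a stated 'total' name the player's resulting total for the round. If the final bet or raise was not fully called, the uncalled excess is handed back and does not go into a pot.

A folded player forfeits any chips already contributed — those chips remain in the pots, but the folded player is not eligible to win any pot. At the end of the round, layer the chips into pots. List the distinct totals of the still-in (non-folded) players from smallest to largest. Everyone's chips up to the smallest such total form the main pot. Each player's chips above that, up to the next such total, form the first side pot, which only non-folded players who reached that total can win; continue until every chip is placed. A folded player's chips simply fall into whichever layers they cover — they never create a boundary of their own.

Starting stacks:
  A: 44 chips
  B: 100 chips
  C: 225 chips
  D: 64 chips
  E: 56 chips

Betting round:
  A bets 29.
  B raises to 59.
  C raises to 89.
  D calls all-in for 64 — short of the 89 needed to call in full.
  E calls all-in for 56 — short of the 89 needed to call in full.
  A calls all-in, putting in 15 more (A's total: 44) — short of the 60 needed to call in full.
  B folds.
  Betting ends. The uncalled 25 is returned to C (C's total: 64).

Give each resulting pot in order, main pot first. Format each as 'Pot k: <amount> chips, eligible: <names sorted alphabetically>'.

Contributions (after 25 returned to C): A=44, B=59, C=64, D=64, E=56
Folded: B
Pot levels (distinct totals of non-folded players): 44, 56, 64
Layer 1-44: 44 each from A, B, C, D, E = 44*5 = 220 chips; eligible A, C, D, E
Layer 45-56: 12 each from B, C, D, E = 12*4 = 48 chips; eligible C, D, E
Layer 57-64: B 3 + C 8 + D 8 = 19 chips; eligible C, D

Pot 1: 220 chips, eligible: A, C, D, E
Pot 2: 48 chips, eligible: C, D, E
Pot 3: 19 chips, eligible: C, D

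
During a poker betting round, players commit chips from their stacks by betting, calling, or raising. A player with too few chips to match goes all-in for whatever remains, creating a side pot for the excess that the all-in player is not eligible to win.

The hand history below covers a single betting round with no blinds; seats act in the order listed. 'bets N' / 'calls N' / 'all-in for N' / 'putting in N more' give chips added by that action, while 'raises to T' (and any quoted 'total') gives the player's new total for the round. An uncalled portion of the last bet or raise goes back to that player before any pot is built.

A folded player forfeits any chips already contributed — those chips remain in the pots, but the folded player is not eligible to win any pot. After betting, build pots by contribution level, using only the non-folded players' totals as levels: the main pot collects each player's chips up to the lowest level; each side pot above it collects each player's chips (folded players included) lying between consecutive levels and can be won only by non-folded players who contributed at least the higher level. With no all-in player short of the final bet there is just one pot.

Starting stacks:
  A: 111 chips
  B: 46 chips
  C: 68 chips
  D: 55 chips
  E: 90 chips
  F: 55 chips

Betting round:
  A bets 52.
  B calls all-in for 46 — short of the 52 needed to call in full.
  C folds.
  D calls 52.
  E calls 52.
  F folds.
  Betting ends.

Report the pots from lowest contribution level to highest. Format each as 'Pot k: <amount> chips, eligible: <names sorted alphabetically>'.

Pot 1: 184 chips, eligible: A, B, D, E
Pot 2: 18 chips, eligible: A, D, E

Derivation:
Contributions: A=52, B=46, D=52, E=52
Folded: C, F
Pot levels (distinct totals of non-folded players): 46, 52
Layer 1-46: 46 each from A, B, D, E = 46*4 = 184 chips; eligible A, B, D, E
Layer 47-52: 6 each from A, D, E = 6*3 = 18 chips; eligible A, D, E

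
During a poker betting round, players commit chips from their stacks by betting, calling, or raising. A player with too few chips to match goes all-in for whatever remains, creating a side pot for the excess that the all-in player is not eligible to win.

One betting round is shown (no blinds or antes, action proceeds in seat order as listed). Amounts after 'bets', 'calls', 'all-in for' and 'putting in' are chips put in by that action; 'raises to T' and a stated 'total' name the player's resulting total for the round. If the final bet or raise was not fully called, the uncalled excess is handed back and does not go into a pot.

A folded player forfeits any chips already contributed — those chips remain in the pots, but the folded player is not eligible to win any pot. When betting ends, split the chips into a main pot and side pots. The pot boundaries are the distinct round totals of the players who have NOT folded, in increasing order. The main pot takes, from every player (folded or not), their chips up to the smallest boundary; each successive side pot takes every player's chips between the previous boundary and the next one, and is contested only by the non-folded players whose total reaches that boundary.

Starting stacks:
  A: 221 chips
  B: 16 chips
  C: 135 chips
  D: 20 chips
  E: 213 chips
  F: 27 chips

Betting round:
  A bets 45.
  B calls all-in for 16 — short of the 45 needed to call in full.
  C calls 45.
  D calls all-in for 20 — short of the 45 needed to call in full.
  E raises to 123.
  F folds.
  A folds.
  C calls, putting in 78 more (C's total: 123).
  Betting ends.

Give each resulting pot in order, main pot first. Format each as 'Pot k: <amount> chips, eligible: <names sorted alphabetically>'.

Contributions: A=45, B=16, C=123, D=20, E=123
Folded: A, F
Pot levels (distinct totals of non-folded players): 16, 20, 123
Layer 1-16: 16 each from A, B, C, D, E = 16*5 = 80 chips; eligible B, C, D, E
Layer 17-20: 4 each from A, C, D, E = 4*4 = 16 chips; eligible C, D, E
Layer 21-123: A 25 + C 103 + E 103 = 231 chips; eligible C, E

Pot 1: 80 chips, eligible: B, C, D, E
Pot 2: 16 chips, eligible: C, D, E
Pot 3: 231 chips, eligible: C, E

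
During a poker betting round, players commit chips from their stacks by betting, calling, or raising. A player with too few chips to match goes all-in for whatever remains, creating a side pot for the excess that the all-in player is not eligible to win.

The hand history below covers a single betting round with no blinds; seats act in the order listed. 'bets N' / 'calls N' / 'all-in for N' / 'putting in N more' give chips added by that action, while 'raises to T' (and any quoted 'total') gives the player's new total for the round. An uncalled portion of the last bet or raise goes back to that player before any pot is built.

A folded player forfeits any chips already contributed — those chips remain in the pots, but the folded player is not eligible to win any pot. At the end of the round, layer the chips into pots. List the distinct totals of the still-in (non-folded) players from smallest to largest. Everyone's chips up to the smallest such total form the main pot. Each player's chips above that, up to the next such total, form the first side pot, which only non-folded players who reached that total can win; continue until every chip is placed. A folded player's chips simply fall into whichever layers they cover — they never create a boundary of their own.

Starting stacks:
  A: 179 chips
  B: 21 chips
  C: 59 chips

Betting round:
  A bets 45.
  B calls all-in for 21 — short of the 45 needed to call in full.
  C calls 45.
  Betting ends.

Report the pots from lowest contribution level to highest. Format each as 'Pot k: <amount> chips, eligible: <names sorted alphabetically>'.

Contributions: A=45, B=21, C=45
Pot levels (distinct totals of non-folded players): 21, 45
Layer 1-21: 21 each from A, B, C = 21*3 = 63 chips; eligible A, B, C
Layer 22-45: 24 each from A, C = 24*2 = 48 chips; eligible A, C

Pot 1: 63 chips, eligible: A, B, C
Pot 2: 48 chips, eligible: A, C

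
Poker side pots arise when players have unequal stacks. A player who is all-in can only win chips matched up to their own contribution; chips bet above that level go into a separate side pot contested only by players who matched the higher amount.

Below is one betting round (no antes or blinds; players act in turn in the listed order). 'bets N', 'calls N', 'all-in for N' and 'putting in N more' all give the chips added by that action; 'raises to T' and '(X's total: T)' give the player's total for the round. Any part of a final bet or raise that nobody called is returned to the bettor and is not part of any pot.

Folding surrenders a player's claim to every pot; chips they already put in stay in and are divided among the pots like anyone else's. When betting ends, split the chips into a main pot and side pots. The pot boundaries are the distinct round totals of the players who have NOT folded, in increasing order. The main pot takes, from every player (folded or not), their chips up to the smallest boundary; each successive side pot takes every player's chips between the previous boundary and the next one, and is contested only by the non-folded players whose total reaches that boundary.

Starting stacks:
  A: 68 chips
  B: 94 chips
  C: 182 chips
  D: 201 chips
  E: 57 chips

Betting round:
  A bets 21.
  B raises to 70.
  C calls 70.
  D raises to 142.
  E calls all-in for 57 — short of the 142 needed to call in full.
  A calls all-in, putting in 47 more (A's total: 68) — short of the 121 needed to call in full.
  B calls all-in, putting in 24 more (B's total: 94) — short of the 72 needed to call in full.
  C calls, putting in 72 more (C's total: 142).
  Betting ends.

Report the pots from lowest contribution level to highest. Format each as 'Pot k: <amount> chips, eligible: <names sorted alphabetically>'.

Contributions: A=68, B=94, C=142, D=142, E=57
Pot levels (distinct totals of non-folded players): 57, 68, 94, 142
Layer 1-57: 57 each from A, B, C, D, E = 57*5 = 285 chips; eligible A, B, C, D, E
Layer 58-68: 11 each from A, B, C, D = 11*4 = 44 chips; eligible A, B, C, D
Layer 69-94: 26 each from B, C, D = 26*3 = 78 chips; eligible B, C, D
Layer 95-142: 48 each from C, D = 48*2 = 96 chips; eligible C, D

Pot 1: 285 chips, eligible: A, B, C, D, E
Pot 2: 44 chips, eligible: A, B, C, D
Pot 3: 78 chips, eligible: B, C, D
Pot 4: 96 chips, eligible: C, D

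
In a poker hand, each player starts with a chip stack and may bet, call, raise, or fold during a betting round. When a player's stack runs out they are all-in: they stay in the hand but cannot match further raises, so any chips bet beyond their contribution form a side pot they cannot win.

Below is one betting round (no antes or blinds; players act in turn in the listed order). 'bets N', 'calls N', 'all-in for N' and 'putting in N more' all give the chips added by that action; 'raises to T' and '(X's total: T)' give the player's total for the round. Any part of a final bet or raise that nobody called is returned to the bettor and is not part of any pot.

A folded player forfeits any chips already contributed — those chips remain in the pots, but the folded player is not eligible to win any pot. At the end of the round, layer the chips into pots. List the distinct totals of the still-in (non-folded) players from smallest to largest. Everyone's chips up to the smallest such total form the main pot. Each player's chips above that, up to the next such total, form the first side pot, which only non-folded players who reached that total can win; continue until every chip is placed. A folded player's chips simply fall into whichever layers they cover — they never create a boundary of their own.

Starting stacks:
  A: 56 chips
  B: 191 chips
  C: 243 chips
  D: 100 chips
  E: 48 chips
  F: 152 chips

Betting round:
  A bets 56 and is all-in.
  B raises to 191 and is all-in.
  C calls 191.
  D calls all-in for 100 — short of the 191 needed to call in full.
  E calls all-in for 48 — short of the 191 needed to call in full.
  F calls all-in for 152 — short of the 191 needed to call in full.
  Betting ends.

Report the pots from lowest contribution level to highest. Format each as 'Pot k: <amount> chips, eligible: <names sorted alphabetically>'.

Contributions: A=56, B=191, C=191, D=100, E=48, F=152
Pot levels (distinct totals of non-folded players): 48, 56, 100, 152, 191
Layer 1-48: 48 each from A, B, C, D, E, F = 48*6 = 288 chips; eligible A, B, C, D, E, F
Layer 49-56: 8 each from A, B, C, D, F = 8*5 = 40 chips; eligible A, B, C, D, F
Layer 57-100: 44 each from B, C, D, F = 44*4 = 176 chips; eligible B, C, D, F
Layer 101-152: 52 each from B, C, F = 52*3 = 156 chips; eligible B, C, F
Layer 153-191: 39 each from B, C = 39*2 = 78 chips; eligible B, C

Pot 1: 288 chips, eligible: A, B, C, D, E, F
Pot 2: 40 chips, eligible: A, B, C, D, F
Pot 3: 176 chips, eligible: B, C, D, F
Pot 4: 156 chips, eligible: B, C, F
Pot 5: 78 chips, eligible: B, C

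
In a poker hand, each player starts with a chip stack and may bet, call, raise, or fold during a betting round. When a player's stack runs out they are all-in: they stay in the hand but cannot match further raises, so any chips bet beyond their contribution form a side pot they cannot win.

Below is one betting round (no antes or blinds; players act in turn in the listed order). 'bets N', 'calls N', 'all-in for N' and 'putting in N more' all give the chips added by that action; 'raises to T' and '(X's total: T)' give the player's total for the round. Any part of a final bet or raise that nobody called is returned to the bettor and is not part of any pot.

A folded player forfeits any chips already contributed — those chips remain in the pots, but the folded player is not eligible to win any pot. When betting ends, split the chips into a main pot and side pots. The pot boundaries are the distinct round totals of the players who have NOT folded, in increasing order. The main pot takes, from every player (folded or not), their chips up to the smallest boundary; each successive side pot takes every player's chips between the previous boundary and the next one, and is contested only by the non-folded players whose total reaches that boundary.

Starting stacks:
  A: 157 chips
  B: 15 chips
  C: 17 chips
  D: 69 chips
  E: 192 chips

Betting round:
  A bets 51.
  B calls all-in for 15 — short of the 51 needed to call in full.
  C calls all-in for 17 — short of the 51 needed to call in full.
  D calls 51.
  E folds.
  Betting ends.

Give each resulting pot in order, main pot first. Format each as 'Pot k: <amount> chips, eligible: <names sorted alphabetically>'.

Pot 1: 60 chips, eligible: A, B, C, D
Pot 2: 6 chips, eligible: A, C, D
Pot 3: 68 chips, eligible: A, D

Derivation:
Contributions: A=51, B=15, C=17, D=51
Folded: E
Pot levels (distinct totals of non-folded players): 15, 17, 51
Layer 1-15: 15 each from A, B, C, D = 15*4 = 60 chips; eligible A, B, C, D
Layer 16-17: 2 each from A, C, D = 2*3 = 6 chips; eligible A, C, D
Layer 18-51: 34 each from A, D = 34*2 = 68 chips; eligible A, D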